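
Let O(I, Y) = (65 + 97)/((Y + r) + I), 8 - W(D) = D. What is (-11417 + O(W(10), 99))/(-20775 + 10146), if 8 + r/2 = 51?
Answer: 696383/648369 ≈ 1.0741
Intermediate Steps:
r = 86 (r = -16 + 2*51 = -16 + 102 = 86)
W(D) = 8 - D
O(I, Y) = 162/(86 + I + Y) (O(I, Y) = (65 + 97)/((Y + 86) + I) = 162/((86 + Y) + I) = 162/(86 + I + Y))
(-11417 + O(W(10), 99))/(-20775 + 10146) = (-11417 + 162/(86 + (8 - 1*10) + 99))/(-20775 + 10146) = (-11417 + 162/(86 + (8 - 10) + 99))/(-10629) = (-11417 + 162/(86 - 2 + 99))*(-1/10629) = (-11417 + 162/183)*(-1/10629) = (-11417 + 162*(1/183))*(-1/10629) = (-11417 + 54/61)*(-1/10629) = -696383/61*(-1/10629) = 696383/648369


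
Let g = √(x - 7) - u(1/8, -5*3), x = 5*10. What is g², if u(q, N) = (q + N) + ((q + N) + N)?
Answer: 32729/16 + 179*√43/2 ≈ 2632.5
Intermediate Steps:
x = 50
u(q, N) = 2*q + 3*N (u(q, N) = (N + q) + ((N + q) + N) = (N + q) + (q + 2*N) = 2*q + 3*N)
g = 179/4 + √43 (g = √(50 - 7) - (2/8 + 3*(-5*3)) = √43 - (2*(⅛) + 3*(-15)) = √43 - (¼ - 45) = √43 - 1*(-179/4) = √43 + 179/4 = 179/4 + √43 ≈ 51.307)
g² = (179/4 + √43)²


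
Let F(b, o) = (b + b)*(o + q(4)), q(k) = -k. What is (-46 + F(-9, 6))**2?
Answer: 6724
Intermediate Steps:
F(b, o) = 2*b*(-4 + o) (F(b, o) = (b + b)*(o - 1*4) = (2*b)*(o - 4) = (2*b)*(-4 + o) = 2*b*(-4 + o))
(-46 + F(-9, 6))**2 = (-46 + 2*(-9)*(-4 + 6))**2 = (-46 + 2*(-9)*2)**2 = (-46 - 36)**2 = (-82)**2 = 6724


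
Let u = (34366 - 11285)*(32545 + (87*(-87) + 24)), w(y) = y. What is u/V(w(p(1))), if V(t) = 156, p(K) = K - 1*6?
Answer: 144256250/39 ≈ 3.6989e+6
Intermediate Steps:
p(K) = -6 + K (p(K) = K - 6 = -6 + K)
u = 577025000 (u = 23081*(32545 + (-7569 + 24)) = 23081*(32545 - 7545) = 23081*25000 = 577025000)
u/V(w(p(1))) = 577025000/156 = 577025000*(1/156) = 144256250/39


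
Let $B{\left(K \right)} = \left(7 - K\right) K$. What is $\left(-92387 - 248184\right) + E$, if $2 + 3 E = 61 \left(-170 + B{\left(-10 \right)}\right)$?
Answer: $-347485$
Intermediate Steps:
$B{\left(K \right)} = K \left(7 - K\right)$
$E = -6914$ ($E = - \frac{2}{3} + \frac{61 \left(-170 - 10 \left(7 - -10\right)\right)}{3} = - \frac{2}{3} + \frac{61 \left(-170 - 10 \left(7 + 10\right)\right)}{3} = - \frac{2}{3} + \frac{61 \left(-170 - 170\right)}{3} = - \frac{2}{3} + \frac{61 \left(-340\right)}{3} = - \frac{2}{3} + \frac{1}{3} \left(-20740\right) = - \frac{2}{3} - \frac{20740}{3} = -6914$)
$\left(-92387 - 248184\right) + E = \left(-92387 - 248184\right) - 6914 = -340571 - 6914 = -347485$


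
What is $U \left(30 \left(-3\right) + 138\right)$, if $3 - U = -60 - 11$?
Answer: $3552$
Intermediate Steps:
$U = 74$ ($U = 3 - \left(-60 - 11\right) = 3 - -71 = 3 + 71 = 74$)
$U \left(30 \left(-3\right) + 138\right) = 74 \left(30 \left(-3\right) + 138\right) = 74 \left(-90 + 138\right) = 74 \cdot 48 = 3552$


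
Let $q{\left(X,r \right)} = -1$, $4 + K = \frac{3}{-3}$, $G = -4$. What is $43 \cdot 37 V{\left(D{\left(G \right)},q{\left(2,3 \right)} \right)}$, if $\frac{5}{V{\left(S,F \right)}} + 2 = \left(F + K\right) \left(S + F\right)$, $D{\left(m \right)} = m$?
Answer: $\frac{7955}{28} \approx 284.11$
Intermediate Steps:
$K = -5$ ($K = -4 + \frac{3}{-3} = -4 + 3 \left(- \frac{1}{3}\right) = -4 - 1 = -5$)
$V{\left(S,F \right)} = \frac{5}{-2 + \left(-5 + F\right) \left(F + S\right)}$ ($V{\left(S,F \right)} = \frac{5}{-2 + \left(F - 5\right) \left(S + F\right)} = \frac{5}{-2 + \left(-5 + F\right) \left(F + S\right)}$)
$43 \cdot 37 V{\left(D{\left(G \right)},q{\left(2,3 \right)} \right)} = 43 \cdot 37 \frac{5}{-2 + \left(-1\right)^{2} - -5 - -20 - -4} = 1591 \frac{5}{-2 + 1 + 5 + 20 + 4} = 1591 \cdot \frac{5}{28} = \frac{7955}{28}$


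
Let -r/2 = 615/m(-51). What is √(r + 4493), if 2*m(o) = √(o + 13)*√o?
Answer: √(468750197 + 132430*√1938)/323 ≈ 67.445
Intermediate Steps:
m(o) = √o*√(13 + o)/2 (m(o) = (√(o + 13)*√o)/2 = (√(13 + o)*√o)/2 = (√o*√(13 + o))/2 = √o*√(13 + o)/2)
r = 410*√1938/323 (r = -1230/(√(-51)*√(13 - 51)/2) = -1230/((I*√51)*√(-38)/2) = -1230/((I*√51)*(I*√38)/2) = -1230/((-√1938/2)) = -1230*(-√1938/969) = -(-410)*√1938/323 = 410*√1938/323 ≈ 55.880)
√(r + 4493) = √(410*√1938/323 + 4493) = √(4493 + 410*√1938/323)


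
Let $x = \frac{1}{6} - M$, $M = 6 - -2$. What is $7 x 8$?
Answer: $- \frac{1316}{3} \approx -438.67$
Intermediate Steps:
$M = 8$ ($M = 6 + 2 = 8$)
$x = - \frac{47}{6}$ ($x = \frac{1}{6} - 8 = - \frac{47}{6} \approx -7.8333$)
$7 x 8 = 7 \left(- \frac{47}{6}\right) 8 = \left(- \frac{329}{6}\right) 8 = - \frac{1316}{3}$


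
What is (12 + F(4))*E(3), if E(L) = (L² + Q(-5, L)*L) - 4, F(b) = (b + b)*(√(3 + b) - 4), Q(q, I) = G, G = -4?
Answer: 140 - 56*√7 ≈ -8.1621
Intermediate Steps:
Q(q, I) = -4
F(b) = 2*b*(-4 + √(3 + b)) (F(b) = (2*b)*(-4 + √(3 + b)) = 2*b*(-4 + √(3 + b)))
E(L) = -4 + L² - 4*L (E(L) = (L² - 4*L) - 4 = -4 + L² - 4*L)
(12 + F(4))*E(3) = (12 + 2*4*(-4 + √(3 + 4)))*(-4 + 3² - 4*3) = (12 + 2*4*(-4 + √7))*(-4 + 9 - 12) = (12 + (-32 + 8*√7))*(-7) = (-20 + 8*√7)*(-7) = 140 - 56*√7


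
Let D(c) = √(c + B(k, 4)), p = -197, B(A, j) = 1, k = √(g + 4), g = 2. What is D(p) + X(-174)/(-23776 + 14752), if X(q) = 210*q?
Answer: 3045/752 + 14*I ≈ 4.0492 + 14.0*I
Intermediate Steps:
k = √6 (k = √(2 + 4) = √6 ≈ 2.4495)
D(c) = √(1 + c) (D(c) = √(c + 1) = √(1 + c))
D(p) + X(-174)/(-23776 + 14752) = √(1 - 197) + (210*(-174))/(-23776 + 14752) = √(-196) - 36540/(-9024) = 14*I - 36540*(-1/9024) = 14*I + 3045/752 = 3045/752 + 14*I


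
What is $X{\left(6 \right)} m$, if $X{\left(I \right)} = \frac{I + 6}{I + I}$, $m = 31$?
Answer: $31$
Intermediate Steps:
$X{\left(I \right)} = \frac{6 + I}{2 I}$
$X{\left(6 \right)} m = \frac{6 + 6}{2 \cdot 6} \cdot 31 = \frac{1}{2} \cdot \frac{1}{6} \cdot 12 \cdot 31 = 1 \cdot 31 = 31$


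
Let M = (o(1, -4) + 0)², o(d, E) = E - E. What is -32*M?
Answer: 0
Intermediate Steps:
o(d, E) = 0
M = 0 (M = (0 + 0)² = 0² = 0)
-32*M = -32*0 = 0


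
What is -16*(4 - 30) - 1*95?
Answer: 321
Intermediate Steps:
-16*(4 - 30) - 1*95 = -16*(-26) - 95 = 416 - 95 = 321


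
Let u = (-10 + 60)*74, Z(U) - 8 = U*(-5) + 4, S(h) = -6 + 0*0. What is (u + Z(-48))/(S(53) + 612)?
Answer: 1976/303 ≈ 6.5215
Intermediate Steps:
S(h) = -6 (S(h) = -6 + 0 = -6)
Z(U) = 12 - 5*U (Z(U) = 8 + (U*(-5) + 4) = 8 + (-5*U + 4) = 8 + (4 - 5*U) = 12 - 5*U)
u = 3700 (u = 50*74 = 3700)
(u + Z(-48))/(S(53) + 612) = (3700 + (12 - 5*(-48)))/(-6 + 612) = (3700 + (12 + 240))/606 = (3700 + 252)*(1/606) = 3952*(1/606) = 1976/303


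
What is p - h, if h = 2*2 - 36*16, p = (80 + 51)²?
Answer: 17733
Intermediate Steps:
p = 17161 (p = 131² = 17161)
h = -572 (h = 4 - 576 = -572)
p - h = 17161 - 1*(-572) = 17161 + 572 = 17733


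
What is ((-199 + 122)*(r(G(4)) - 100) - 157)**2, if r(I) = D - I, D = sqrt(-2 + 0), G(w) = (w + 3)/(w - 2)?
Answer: 244093193/4 - 1203125*I*sqrt(2) ≈ 6.1023e+7 - 1.7015e+6*I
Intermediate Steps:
G(w) = (3 + w)/(-2 + w)
D = I*sqrt(2) (D = sqrt(-2) = I*sqrt(2) ≈ 1.4142*I)
r(I) = -I + I*sqrt(2) (r(I) = I*sqrt(2) - I = -I + I*sqrt(2))
((-199 + 122)*(r(G(4)) - 100) - 157)**2 = ((-199 + 122)*((-(3 + 4)/(-2 + 4) + I*sqrt(2)) - 100) - 157)**2 = (-77*((-7/2 + I*sqrt(2)) - 100) - 157)**2 = (-77*(-207/2 + I*sqrt(2)) - 157)**2 = ((15939/2 - 77*I*sqrt(2)) - 157)**2 = (15625/2 - 77*I*sqrt(2))**2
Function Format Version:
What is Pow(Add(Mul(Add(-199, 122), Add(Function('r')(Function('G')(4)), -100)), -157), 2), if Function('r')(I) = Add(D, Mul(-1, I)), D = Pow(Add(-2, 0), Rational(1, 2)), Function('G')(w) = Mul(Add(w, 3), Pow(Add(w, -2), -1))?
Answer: Add(Rational(244093193, 4), Mul(-1203125, I, Pow(2, Rational(1, 2)))) ≈ Add(6.1023e+7, Mul(-1.7015e+6, I))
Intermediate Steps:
Function('G')(w) = Mul(Pow(Add(-2, w), -1), Add(3, w)) (Function('G')(w) = Mul(Add(3, w), Pow(Add(-2, w), -1)) = Mul(Pow(Add(-2, w), -1), Add(3, w)))
D = Mul(I, Pow(2, Rational(1, 2))) (D = Pow(-2, Rational(1, 2)) = Mul(I, Pow(2, Rational(1, 2))) ≈ Mul(1.4142, I))
Function('r')(I) = Add(Mul(-1, I), Mul(I, Pow(2, Rational(1, 2)))) (Function('r')(I) = Add(Mul(I, Pow(2, Rational(1, 2))), Mul(-1, I)) = Add(Mul(-1, I), Mul(I, Pow(2, Rational(1, 2)))))
Pow(Add(Mul(Add(-199, 122), Add(Function('r')(Function('G')(4)), -100)), -157), 2) = Pow(Add(Mul(Add(-199, 122), Add(Add(Mul(-1, Mul(Pow(Add(-2, 4), -1), Add(3, 4))), Mul(I, Pow(2, Rational(1, 2)))), -100)), -157), 2) = Pow(Add(Mul(-77, Add(Add(Mul(-1, Mul(Pow(2, -1), 7)), Mul(I, Pow(2, Rational(1, 2)))), -100)), -157), 2) = Pow(Add(Mul(-77, Add(Add(Mul(-1, Mul(Rational(1, 2), 7)), Mul(I, Pow(2, Rational(1, 2)))), -100)), -157), 2) = Pow(Add(Mul(-77, Add(Add(Mul(-1, Rational(7, 2)), Mul(I, Pow(2, Rational(1, 2)))), -100)), -157), 2) = Pow(Add(Mul(-77, Add(Add(Rational(-7, 2), Mul(I, Pow(2, Rational(1, 2)))), -100)), -157), 2) = Pow(Add(Mul(-77, Add(Rational(-207, 2), Mul(I, Pow(2, Rational(1, 2))))), -157), 2) = Pow(Add(Add(Rational(15939, 2), Mul(-77, I, Pow(2, Rational(1, 2)))), -157), 2) = Pow(Add(Rational(15625, 2), Mul(-77, I, Pow(2, Rational(1, 2)))), 2)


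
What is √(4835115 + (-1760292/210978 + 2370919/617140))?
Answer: √7027496323413830093846935/1205582990 ≈ 2198.9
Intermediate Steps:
√(4835115 + (-1760292/210978 + 2370919/617140)) = √(4835115 + (-1760292*1/210978 + 2370919*(1/617140))) = √(4835115 + (-32598/3907 + 2370919/617140)) = √(4835115 - 10854349187/2411165980) = √(11658253943038513/2411165980) = √7027496323413830093846935/1205582990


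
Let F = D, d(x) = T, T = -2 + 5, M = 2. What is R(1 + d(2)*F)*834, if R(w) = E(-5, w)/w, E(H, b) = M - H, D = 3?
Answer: 2919/5 ≈ 583.80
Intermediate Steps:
T = 3
d(x) = 3
F = 3
E(H, b) = 2 - H
R(w) = 7/w (R(w) = (2 - 1*(-5))/w = (2 + 5)/w = 7/w)
R(1 + d(2)*F)*834 = (7/(1 + 3*3))*834 = (7/(1 + 9))*834 = (7/10)*834 = 2919/5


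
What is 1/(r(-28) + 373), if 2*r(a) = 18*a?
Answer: 1/121 ≈ 0.0082645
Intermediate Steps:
r(a) = 9*a (r(a) = (18*a)/2 = 9*a)
1/(r(-28) + 373) = 1/(9*(-28) + 373) = 1/(-252 + 373) = 1/121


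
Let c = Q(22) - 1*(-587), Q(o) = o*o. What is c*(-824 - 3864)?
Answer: -5020848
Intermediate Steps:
Q(o) = o**2
c = 1071 (c = 22**2 - 1*(-587) = 484 + 587 = 1071)
c*(-824 - 3864) = 1071*(-824 - 3864) = 1071*(-4688) = -5020848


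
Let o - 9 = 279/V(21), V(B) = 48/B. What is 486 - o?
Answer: 5679/16 ≈ 354.94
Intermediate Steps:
o = 2097/16 (o = 9 + 279/((48/21)) = 9 + 279/((48*(1/21))) = 9 + 279/(16/7) = 9 + 279*(7/16) = 9 + 1953/16 = 2097/16 ≈ 131.06)
486 - o = 486 - 1*2097/16 = 486 - 2097/16 = 5679/16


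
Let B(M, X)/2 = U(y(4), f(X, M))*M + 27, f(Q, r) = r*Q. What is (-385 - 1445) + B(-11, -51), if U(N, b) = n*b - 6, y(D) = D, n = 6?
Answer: -75696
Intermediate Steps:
f(Q, r) = Q*r
U(N, b) = -6 + 6*b (U(N, b) = 6*b - 6 = -6 + 6*b)
B(M, X) = 54 + 2*M*(-6 + 6*M*X) (B(M, X) = 2*((-6 + 6*(X*M))*M + 27) = 2*((-6 + 6*(M*X))*M + 27) = 2*((-6 + 6*M*X)*M + 27) = 2*(M*(-6 + 6*M*X) + 27) = 2*(27 + M*(-6 + 6*M*X)) = 54 + 2*M*(-6 + 6*M*X))
(-385 - 1445) + B(-11, -51) = (-385 - 1445) + (54 + 12*(-11)*(-1 - 11*(-51))) = -1830 + (54 + 12*(-11)*(-1 + 561)) = -1830 + (54 + 12*(-11)*560) = -1830 + (54 - 73920) = -1830 - 73866 = -75696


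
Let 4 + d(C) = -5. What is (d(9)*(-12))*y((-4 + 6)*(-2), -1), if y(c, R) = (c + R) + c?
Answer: -972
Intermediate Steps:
y(c, R) = R + 2*c (y(c, R) = (R + c) + c = R + 2*c)
d(C) = -9 (d(C) = -4 - 5 = -9)
(d(9)*(-12))*y((-4 + 6)*(-2), -1) = (-9*(-12))*(-1 + 2*((-4 + 6)*(-2))) = 108*(-1 + 2*(2*(-2))) = 108*(-1 + 2*(-4)) = 108*(-1 - 8) = 108*(-9) = -972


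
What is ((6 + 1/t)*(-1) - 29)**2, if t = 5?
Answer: 30976/25 ≈ 1239.0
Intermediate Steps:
((6 + 1/t)*(-1) - 29)**2 = ((6 + 1/5)*(-1) - 29)**2 = ((31/5)*(-1) - 29)**2 = (-31/5 - 29)**2 = (-176/5)**2 = 30976/25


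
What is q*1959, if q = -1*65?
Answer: -127335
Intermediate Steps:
q = -65
q*1959 = -65*1959 = -127335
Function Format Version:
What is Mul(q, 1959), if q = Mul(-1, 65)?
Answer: -127335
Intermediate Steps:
q = -65
Mul(q, 1959) = Mul(-65, 1959) = -127335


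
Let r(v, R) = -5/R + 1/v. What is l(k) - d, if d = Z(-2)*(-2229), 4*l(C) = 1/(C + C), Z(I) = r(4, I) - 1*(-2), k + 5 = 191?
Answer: 15754573/1488 ≈ 10588.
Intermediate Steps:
k = 186 (k = -5 + 191 = 186)
r(v, R) = 1/v - 5/R (r(v, R) = -5/R + 1/v = 1/v - 5/R)
Z(I) = 9/4 - 5/I (Z(I) = (1/4 - 5/I) - 1*(-2) = (¼ - 5/I) + 2 = 9/4 - 5/I)
l(C) = 1/(8*C) (l(C) = 1/(4*(C + C)) = 1/(4*((2*C))) = (1/(2*C))/4 = 1/(8*C))
d = -42351/4 (d = (9/4 - 5/(-2))*(-2229) = (9/4 - 5*(-½))*(-2229) = (9/4 + 5/2)*(-2229) = (19/4)*(-2229) = -42351/4 ≈ -10588.)
l(k) - d = (⅛)/186 - 1*(-42351/4) = (⅛)*(1/186) + 42351/4 = 1/1488 + 42351/4 = 15754573/1488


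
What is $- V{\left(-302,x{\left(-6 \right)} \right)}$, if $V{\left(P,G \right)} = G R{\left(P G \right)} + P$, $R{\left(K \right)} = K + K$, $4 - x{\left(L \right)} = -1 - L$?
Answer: $906$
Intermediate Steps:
$x{\left(L \right)} = 5 + L$ ($x{\left(L \right)} = 4 - \left(-1 - L\right) = 4 + \left(1 + L\right) = 5 + L$)
$R{\left(K \right)} = 2 K$
$V{\left(P,G \right)} = P + 2 P G^{2}$ ($V{\left(P,G \right)} = G 2 P G + P = G 2 G P + P = 2 P G^{2} + P = P + 2 P G^{2}$)
$- V{\left(-302,x{\left(-6 \right)} \right)} = - \left(-302\right) \left(1 + 2 \left(5 - 6\right)^{2}\right) = - \left(-302\right) \left(1 + 2 \left(-1\right)^{2}\right) = - \left(-302\right) \left(1 + 2 \cdot 1\right) = - \left(-302\right) \left(1 + 2\right) = - \left(-302\right) 3 = \left(-1\right) \left(-906\right) = 906$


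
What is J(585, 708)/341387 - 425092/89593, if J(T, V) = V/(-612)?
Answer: -7401170298791/1559880160041 ≈ -4.7447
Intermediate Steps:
J(T, V) = -V/612 (J(T, V) = V*(-1/612) = -V/612)
J(585, 708)/341387 - 425092/89593 = -1/612*708/341387 - 425092/89593 = -59/51*1/341387 - 425092*1/89593 = -59/17410737 - 425092/89593 = -7401170298791/1559880160041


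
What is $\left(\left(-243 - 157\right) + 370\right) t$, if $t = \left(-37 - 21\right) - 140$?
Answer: $5940$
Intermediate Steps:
$t = -198$ ($t = -58 - 140 = -198$)
$\left(\left(-243 - 157\right) + 370\right) t = \left(\left(-243 - 157\right) + 370\right) \left(-198\right) = \left(-400 + 370\right) \left(-198\right) = \left(-30\right) \left(-198\right) = 5940$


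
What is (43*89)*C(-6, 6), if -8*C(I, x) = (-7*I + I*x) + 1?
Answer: -26789/8 ≈ -3348.6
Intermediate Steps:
C(I, x) = -1/8 + 7*I/8 - I*x/8 (C(I, x) = -((-7*I + I*x) + 1)/8 = -(1 - 7*I + I*x)/8 = -1/8 + 7*I/8 - I*x/8)
(43*89)*C(-6, 6) = (43*89)*(-1/8 + (7/8)*(-6) - 1/8*(-6)*6) = 3827*(-1/8 - 21/4 + 9/2) = 3827*(-7/8) = -26789/8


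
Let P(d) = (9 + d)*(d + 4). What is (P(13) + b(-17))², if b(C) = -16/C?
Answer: 40627876/289 ≈ 1.4058e+5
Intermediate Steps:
P(d) = (4 + d)*(9 + d) (P(d) = (9 + d)*(4 + d) = (4 + d)*(9 + d))
(P(13) + b(-17))² = ((36 + 13² + 13*13) - 16/(-17))² = ((36 + 169 + 169) - 16*(-1/17))² = (374 + 16/17)² = (6374/17)² = 40627876/289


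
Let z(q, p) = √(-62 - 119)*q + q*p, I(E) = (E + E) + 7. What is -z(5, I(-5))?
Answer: 15 - 5*I*√181 ≈ 15.0 - 67.268*I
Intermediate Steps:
I(E) = 7 + 2*E (I(E) = 2*E + 7 = 7 + 2*E)
z(q, p) = p*q + I*q*√181 (z(q, p) = √(-181)*q + p*q = (I*√181)*q + p*q = I*q*√181 + p*q = p*q + I*q*√181)
-z(5, I(-5)) = -5*((7 + 2*(-5)) + I*√181) = -5*((7 - 10) + I*√181) = -5*(-3 + I*√181) = -(-15 + 5*I*√181) = 15 - 5*I*√181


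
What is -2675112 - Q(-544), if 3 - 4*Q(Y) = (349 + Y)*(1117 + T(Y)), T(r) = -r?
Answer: -5512173/2 ≈ -2.7561e+6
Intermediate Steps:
Q(Y) = 3/4 - (349 + Y)*(1117 - Y)/4
-2675112 - Q(-544) = -2675112 - (-194915/2 - 192*(-544) + (1/4)*(-544)**2) = -2675112 - (-194915/2 + 104448 + (1/4)*295936) = -2675112 - (-194915/2 + 104448 + 73984) = -2675112 - 1*161949/2 = -2675112 - 161949/2 = -5512173/2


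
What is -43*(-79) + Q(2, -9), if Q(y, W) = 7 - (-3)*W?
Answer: 3377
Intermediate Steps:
Q(y, W) = 7 + 3*W
-43*(-79) + Q(2, -9) = -43*(-79) + (7 + 3*(-9)) = 3397 + (7 - 27) = 3397 - 20 = 3377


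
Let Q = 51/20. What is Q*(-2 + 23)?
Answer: 1071/20 ≈ 53.550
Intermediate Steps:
Q = 51/20 (Q = 51*(1/20) = 51/20 ≈ 2.5500)
Q*(-2 + 23) = 51*(-2 + 23)/20 = (51/20)*21 = 1071/20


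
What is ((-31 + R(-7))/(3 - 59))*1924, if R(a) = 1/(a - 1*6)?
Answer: 7474/7 ≈ 1067.7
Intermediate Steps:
R(a) = 1/(-6 + a) (R(a) = 1/(a - 6) = 1/(-6 + a))
((-31 + R(-7))/(3 - 59))*1924 = ((-31 + 1/(-6 - 7))/(3 - 59))*1924 = ((-31 + 1/(-13))/(-56))*1924 = ((-31 - 1/13)*(-1/56))*1924 = -404/13*(-1/56)*1924 = (101/182)*1924 = 7474/7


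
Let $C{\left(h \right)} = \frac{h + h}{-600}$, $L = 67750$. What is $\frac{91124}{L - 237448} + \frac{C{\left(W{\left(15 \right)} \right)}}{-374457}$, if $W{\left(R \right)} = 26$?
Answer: $- \frac{853050124021}{1588615099650} \approx -0.53698$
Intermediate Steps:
$C{\left(h \right)} = - \frac{h}{300}$ ($C{\left(h \right)} = 2 h \left(- \frac{1}{600}\right) = - \frac{h}{300}$)
$\frac{91124}{L - 237448} + \frac{C{\left(W{\left(15 \right)} \right)}}{-374457} = \frac{91124}{67750 - 237448} + \frac{\left(- \frac{1}{300}\right) 26}{-374457} = \frac{91124}{-169698} - - \frac{13}{56168550} = 91124 \left(- \frac{1}{169698}\right) + \frac{13}{56168550} = - \frac{45562}{84849} + \frac{13}{56168550} = - \frac{853050124021}{1588615099650}$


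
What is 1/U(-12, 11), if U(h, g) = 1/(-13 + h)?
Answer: -25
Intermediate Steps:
1/U(-12, 11) = 1/(1/(-13 - 12)) = 1/(1/(-25)) = 1/(-1/25) = -25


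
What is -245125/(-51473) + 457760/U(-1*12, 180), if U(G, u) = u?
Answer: 1180320149/463257 ≈ 2547.9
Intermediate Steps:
-245125/(-51473) + 457760/U(-1*12, 180) = -245125/(-51473) + 457760/180 = -245125*(-1/51473) + 457760*(1/180) = 245125/51473 + 22888/9 = 1180320149/463257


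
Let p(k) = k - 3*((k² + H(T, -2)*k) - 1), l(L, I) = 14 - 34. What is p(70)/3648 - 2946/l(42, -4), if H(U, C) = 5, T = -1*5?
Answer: 2608367/18240 ≈ 143.00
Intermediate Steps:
l(L, I) = -20
T = -5
p(k) = 3 - 14*k - 3*k² (p(k) = k - 3*((k² + 5*k) - 1) = k - 3*(-1 + k² + 5*k) = k + (3 - 15*k - 3*k²) = 3 - 14*k - 3*k²)
p(70)/3648 - 2946/l(42, -4) = (3 - 14*70 - 3*70²)/3648 - 2946/(-20) = (3 - 980 - 3*4900)*(1/3648) - 2946*(-1/20) = (3 - 980 - 14700)*(1/3648) + 1473/10 = -15677*1/3648 + 1473/10 = -15677/3648 + 1473/10 = 2608367/18240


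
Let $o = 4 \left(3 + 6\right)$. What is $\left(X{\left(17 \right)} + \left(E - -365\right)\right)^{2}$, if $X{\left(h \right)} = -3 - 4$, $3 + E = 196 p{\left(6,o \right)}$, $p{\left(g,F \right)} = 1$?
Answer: $303601$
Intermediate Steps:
$o = 36$ ($o = 4 \cdot 9 = 36$)
$E = 193$ ($E = -3 + 196 \cdot 1 = -3 + 196 = 193$)
$X{\left(h \right)} = -7$ ($X{\left(h \right)} = -3 - 4 = -7$)
$\left(X{\left(17 \right)} + \left(E - -365\right)\right)^{2} = \left(-7 + \left(193 - -365\right)\right)^{2} = \left(-7 + \left(193 + 365\right)\right)^{2} = \left(-7 + 558\right)^{2} = 551^{2} = 303601$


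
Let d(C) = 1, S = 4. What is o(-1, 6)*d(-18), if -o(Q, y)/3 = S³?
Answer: -192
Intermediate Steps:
o(Q, y) = -192 (o(Q, y) = -3*4³ = -3*64 = -192)
o(-1, 6)*d(-18) = -192*1 = -192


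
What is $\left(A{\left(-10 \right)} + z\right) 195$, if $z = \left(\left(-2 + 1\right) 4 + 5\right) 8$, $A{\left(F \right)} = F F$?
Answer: $21060$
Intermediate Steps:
$A{\left(F \right)} = F^{2}$
$z = 8$ ($z = \left(\left(-1\right) 4 + 5\right) 8 = \left(-4 + 5\right) 8 = 1 \cdot 8 = 8$)
$\left(A{\left(-10 \right)} + z\right) 195 = \left(\left(-10\right)^{2} + 8\right) 195 = \left(100 + 8\right) 195 = 108 \cdot 195 = 21060$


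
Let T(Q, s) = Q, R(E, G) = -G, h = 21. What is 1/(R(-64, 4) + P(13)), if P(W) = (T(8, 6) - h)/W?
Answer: -1/5 ≈ -0.20000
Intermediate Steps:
P(W) = -13/W (P(W) = (8 - 1*21)/W = (8 - 21)/W = -13/W)
1/(R(-64, 4) + P(13)) = 1/(-1*4 - 13/13) = 1/(-4 - 13*1/13) = 1/(-4 - 1) = 1/(-5) = -1/5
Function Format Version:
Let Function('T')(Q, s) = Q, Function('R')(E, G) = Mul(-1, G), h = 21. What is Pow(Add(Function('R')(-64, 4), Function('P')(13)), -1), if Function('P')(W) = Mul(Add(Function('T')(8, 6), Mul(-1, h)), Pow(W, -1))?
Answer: Rational(-1, 5) ≈ -0.20000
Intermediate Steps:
Function('P')(W) = Mul(-13, Pow(W, -1)) (Function('P')(W) = Mul(Add(8, Mul(-1, 21)), Pow(W, -1)) = Mul(Add(8, -21), Pow(W, -1)) = Mul(-13, Pow(W, -1)))
Pow(Add(Function('R')(-64, 4), Function('P')(13)), -1) = Pow(Add(Mul(-1, 4), Mul(-13, Pow(13, -1))), -1) = Pow(Add(-4, Mul(-13, Rational(1, 13))), -1) = Pow(Add(-4, -1), -1) = Pow(-5, -1) = Rational(-1, 5)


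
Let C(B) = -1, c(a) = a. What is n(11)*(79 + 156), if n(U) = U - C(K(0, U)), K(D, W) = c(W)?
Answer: 2820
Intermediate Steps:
K(D, W) = W
n(U) = 1 + U (n(U) = U - 1*(-1) = U + 1 = 1 + U)
n(11)*(79 + 156) = (1 + 11)*(79 + 156) = 12*235 = 2820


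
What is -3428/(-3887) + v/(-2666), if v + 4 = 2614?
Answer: -503011/5181371 ≈ -0.097081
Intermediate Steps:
v = 2610 (v = -4 + 2614 = 2610)
-3428/(-3887) + v/(-2666) = -3428/(-3887) + 2610/(-2666) = -3428*(-1/3887) + 2610*(-1/2666) = 3428/3887 - 1305/1333 = -503011/5181371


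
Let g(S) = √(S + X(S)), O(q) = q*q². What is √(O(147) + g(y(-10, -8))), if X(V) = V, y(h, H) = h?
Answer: √(3176523 + 2*I*√5) ≈ 1782.3 + 0.e-3*I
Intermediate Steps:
O(q) = q³
g(S) = √2*√S (g(S) = √(S + S) = √(2*S) = √2*√S)
√(O(147) + g(y(-10, -8))) = √(147³ + √2*√(-10)) = √(3176523 + √2*(I*√10)) = √(3176523 + 2*I*√5)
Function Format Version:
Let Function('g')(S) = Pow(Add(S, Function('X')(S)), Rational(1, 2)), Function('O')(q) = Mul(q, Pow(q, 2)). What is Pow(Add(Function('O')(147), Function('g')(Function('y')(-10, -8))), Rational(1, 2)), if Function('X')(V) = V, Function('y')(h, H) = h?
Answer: Pow(Add(3176523, Mul(2, I, Pow(5, Rational(1, 2)))), Rational(1, 2)) ≈ Add(1782.3, Mul(0.e-3, I))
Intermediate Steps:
Function('O')(q) = Pow(q, 3)
Function('g')(S) = Mul(Pow(2, Rational(1, 2)), Pow(S, Rational(1, 2))) (Function('g')(S) = Pow(Add(S, S), Rational(1, 2)) = Pow(Mul(2, S), Rational(1, 2)) = Mul(Pow(2, Rational(1, 2)), Pow(S, Rational(1, 2))))
Pow(Add(Function('O')(147), Function('g')(Function('y')(-10, -8))), Rational(1, 2)) = Pow(Add(Pow(147, 3), Mul(Pow(2, Rational(1, 2)), Pow(-10, Rational(1, 2)))), Rational(1, 2)) = Pow(Add(3176523, Mul(Pow(2, Rational(1, 2)), Mul(I, Pow(10, Rational(1, 2))))), Rational(1, 2)) = Pow(Add(3176523, Mul(2, I, Pow(5, Rational(1, 2)))), Rational(1, 2))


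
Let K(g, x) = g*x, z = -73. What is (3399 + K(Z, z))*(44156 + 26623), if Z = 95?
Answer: -250274544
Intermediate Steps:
(3399 + K(Z, z))*(44156 + 26623) = (3399 + 95*(-73))*(44156 + 26623) = (3399 - 6935)*70779 = -3536*70779 = -250274544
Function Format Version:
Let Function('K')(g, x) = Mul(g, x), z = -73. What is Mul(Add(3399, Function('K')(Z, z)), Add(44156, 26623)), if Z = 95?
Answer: -250274544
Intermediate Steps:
Mul(Add(3399, Function('K')(Z, z)), Add(44156, 26623)) = Mul(Add(3399, Mul(95, -73)), Add(44156, 26623)) = Mul(Add(3399, -6935), 70779) = Mul(-3536, 70779) = -250274544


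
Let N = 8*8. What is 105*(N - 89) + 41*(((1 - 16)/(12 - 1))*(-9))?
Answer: -23340/11 ≈ -2121.8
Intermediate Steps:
N = 64
105*(N - 89) + 41*(((1 - 16)/(12 - 1))*(-9)) = 105*(64 - 89) + 41*(((1 - 16)/(12 - 1))*(-9)) = 105*(-25) + 41*(-15/11*(-9)) = -2625 + 41*(-15*1/11*(-9)) = -2625 + 41*(-15/11*(-9)) = -2625 + 41*(135/11) = -2625 + 5535/11 = -23340/11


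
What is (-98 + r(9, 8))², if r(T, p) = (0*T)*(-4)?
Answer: 9604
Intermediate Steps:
r(T, p) = 0 (r(T, p) = 0*(-4) = 0)
(-98 + r(9, 8))² = (-98 + 0)² = (-98)² = 9604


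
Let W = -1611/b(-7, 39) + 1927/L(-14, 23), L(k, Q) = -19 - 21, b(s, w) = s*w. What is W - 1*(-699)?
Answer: 2390483/3640 ≈ 656.73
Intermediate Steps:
L(k, Q) = -40
W = -153877/3640 (W = -1611/((-7*39)) + 1927/(-40) = -1611/(-273) + 1927*(-1/40) = -1611*(-1/273) - 1927/40 = 537/91 - 1927/40 = -153877/3640 ≈ -42.274)
W - 1*(-699) = -153877/3640 - 1*(-699) = -153877/3640 + 699 = 2390483/3640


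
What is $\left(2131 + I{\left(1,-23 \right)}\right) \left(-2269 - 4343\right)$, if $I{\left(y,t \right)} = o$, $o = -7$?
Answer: $-14043888$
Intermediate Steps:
$I{\left(y,t \right)} = -7$
$\left(2131 + I{\left(1,-23 \right)}\right) \left(-2269 - 4343\right) = \left(2131 - 7\right) \left(-2269 - 4343\right) = 2124 \left(-6612\right) = -14043888$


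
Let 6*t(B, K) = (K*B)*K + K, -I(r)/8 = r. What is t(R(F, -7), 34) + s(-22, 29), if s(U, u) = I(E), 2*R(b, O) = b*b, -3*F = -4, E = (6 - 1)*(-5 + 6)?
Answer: 3697/27 ≈ 136.93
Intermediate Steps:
E = 5 (E = 5*1 = 5)
I(r) = -8*r
F = 4/3 (F = -1/3*(-4) = 4/3 ≈ 1.3333)
R(b, O) = b**2/2 (R(b, O) = (b*b)/2 = b**2/2)
s(U, u) = -40 (s(U, u) = -8*5 = -40)
t(B, K) = K/6 + B*K**2/6 (t(B, K) = ((K*B)*K + K)/6 = ((B*K)*K + K)/6 = (B*K**2 + K)/6 = (K + B*K**2)/6 = K/6 + B*K**2/6)
t(R(F, -7), 34) + s(-22, 29) = (1/6)*34*(1 + ((4/3)**2/2)*34) - 40 = (1/6)*34*(1 + ((1/2)*(16/9))*34) - 40 = (1/6)*34*(1 + (8/9)*34) - 40 = (1/6)*34*(1 + 272/9) - 40 = (1/6)*34*(281/9) - 40 = 4777/27 - 40 = 3697/27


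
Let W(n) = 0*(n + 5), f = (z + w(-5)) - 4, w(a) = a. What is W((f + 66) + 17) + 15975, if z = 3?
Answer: 15975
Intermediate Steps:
f = -6 (f = (3 - 5) - 4 = -2 - 4 = -6)
W(n) = 0 (W(n) = 0*(5 + n) = 0)
W((f + 66) + 17) + 15975 = 0 + 15975 = 15975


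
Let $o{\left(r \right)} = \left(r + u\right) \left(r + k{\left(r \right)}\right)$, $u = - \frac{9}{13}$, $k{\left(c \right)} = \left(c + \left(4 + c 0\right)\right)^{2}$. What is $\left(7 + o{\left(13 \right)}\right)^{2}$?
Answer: $\frac{2343624921}{169} \approx 1.3868 \cdot 10^{7}$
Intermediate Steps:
$k{\left(c \right)} = \left(4 + c\right)^{2}$ ($k{\left(c \right)} = \left(c + \left(4 + 0\right)\right)^{2} = \left(c + 4\right)^{2} = \left(4 + c\right)^{2}$)
$u = - \frac{9}{13}$ ($u = \left(-9\right) \frac{1}{13} = - \frac{9}{13} \approx -0.69231$)
$o{\left(r \right)} = \left(- \frac{9}{13} + r\right) \left(r + \left(4 + r\right)^{2}\right)$ ($o{\left(r \right)} = \left(r - \frac{9}{13}\right) \left(r + \left(4 + r\right)^{2}\right) = \left(- \frac{9}{13} + r\right) \left(r + \left(4 + r\right)^{2}\right)$)
$\left(7 + o{\left(13 \right)}\right)^{2} = \left(7 + \left(- \frac{144}{13} + 13^{3} + \frac{108 \cdot 13^{2}}{13} + \frac{127}{13} \cdot 13\right)\right)^{2} = \left(7 + \left(- \frac{144}{13} + 2197 + \frac{108}{13} \cdot 169 + 127\right)\right)^{2} = \left(7 + \left(- \frac{144}{13} + 2197 + 1404 + 127\right)\right)^{2} = \left(7 + \frac{48320}{13}\right)^{2} = \left(\frac{48411}{13}\right)^{2} = \frac{2343624921}{169}$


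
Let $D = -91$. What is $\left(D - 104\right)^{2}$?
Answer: $38025$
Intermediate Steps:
$\left(D - 104\right)^{2} = \left(-91 - 104\right)^{2} = \left(-195\right)^{2} = 38025$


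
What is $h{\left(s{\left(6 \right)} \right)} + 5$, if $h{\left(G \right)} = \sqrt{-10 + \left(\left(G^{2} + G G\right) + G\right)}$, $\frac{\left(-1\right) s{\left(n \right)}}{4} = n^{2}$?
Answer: $5 + \sqrt{41318} \approx 208.27$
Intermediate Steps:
$s{\left(n \right)} = - 4 n^{2}$
$h{\left(G \right)} = \sqrt{-10 + G + 2 G^{2}}$ ($h{\left(G \right)} = \sqrt{-10 + \left(\left(G^{2} + G^{2}\right) + G\right)} = \sqrt{-10 + \left(2 G^{2} + G\right)} = \sqrt{-10 + \left(G + 2 G^{2}\right)} = \sqrt{-10 + G + 2 G^{2}}$)
$h{\left(s{\left(6 \right)} \right)} + 5 = \sqrt{-10 - 4 \cdot 6^{2} + 2 \left(- 4 \cdot 6^{2}\right)^{2}} + 5 = \sqrt{-10 - 144 + 2 \left(\left(-4\right) 36\right)^{2}} + 5 = \sqrt{-10 - 144 + 2 \left(-144\right)^{2}} + 5 = \sqrt{-10 - 144 + 2 \cdot 20736} + 5 = \sqrt{-10 - 144 + 41472} + 5 = \sqrt{41318} + 5 = 5 + \sqrt{41318}$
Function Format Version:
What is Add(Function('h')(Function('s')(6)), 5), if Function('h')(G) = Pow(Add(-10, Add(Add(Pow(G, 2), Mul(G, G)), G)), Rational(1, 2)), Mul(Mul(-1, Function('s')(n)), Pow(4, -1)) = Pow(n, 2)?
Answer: Add(5, Pow(41318, Rational(1, 2))) ≈ 208.27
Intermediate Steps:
Function('s')(n) = Mul(-4, Pow(n, 2))
Function('h')(G) = Pow(Add(-10, G, Mul(2, Pow(G, 2))), Rational(1, 2)) (Function('h')(G) = Pow(Add(-10, Add(Add(Pow(G, 2), Pow(G, 2)), G)), Rational(1, 2)) = Pow(Add(-10, Add(Mul(2, Pow(G, 2)), G)), Rational(1, 2)) = Pow(Add(-10, Add(G, Mul(2, Pow(G, 2)))), Rational(1, 2)) = Pow(Add(-10, G, Mul(2, Pow(G, 2))), Rational(1, 2)))
Add(Function('h')(Function('s')(6)), 5) = Add(Pow(Add(-10, Mul(-4, Pow(6, 2)), Mul(2, Pow(Mul(-4, Pow(6, 2)), 2))), Rational(1, 2)), 5) = Add(Pow(Add(-10, Mul(-4, 36), Mul(2, Pow(Mul(-4, 36), 2))), Rational(1, 2)), 5) = Add(Pow(Add(-10, -144, Mul(2, Pow(-144, 2))), Rational(1, 2)), 5) = Add(Pow(Add(-10, -144, Mul(2, 20736)), Rational(1, 2)), 5) = Add(Pow(Add(-10, -144, 41472), Rational(1, 2)), 5) = Add(Pow(41318, Rational(1, 2)), 5) = Add(5, Pow(41318, Rational(1, 2)))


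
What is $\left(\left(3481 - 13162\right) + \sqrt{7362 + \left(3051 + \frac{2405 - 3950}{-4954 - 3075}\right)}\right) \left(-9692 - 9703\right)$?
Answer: $187762995 - \frac{19395 \sqrt{671284794138}}{8029} \approx 1.8578 \cdot 10^{8}$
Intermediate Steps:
$\left(\left(3481 - 13162\right) + \sqrt{7362 + \left(3051 + \frac{2405 - 3950}{-4954 - 3075}\right)}\right) \left(-9692 - 9703\right) = \left(\left(3481 - 13162\right) + \sqrt{7362 + \left(3051 - \frac{1545}{-8029}\right)}\right) \left(-19395\right) = \left(-9681 + \sqrt{7362 + \left(3051 - - \frac{1545}{8029}\right)}\right) \left(-19395\right) = \left(-9681 + \sqrt{7362 + \left(3051 + \frac{1545}{8029}\right)}\right) \left(-19395\right) = \left(-9681 + \sqrt{7362 + \frac{24498024}{8029}}\right) \left(-19395\right) = \left(-9681 + \sqrt{\frac{83607522}{8029}}\right) \left(-19395\right) = \left(-9681 + \frac{\sqrt{671284794138}}{8029}\right) \left(-19395\right) = 187762995 - \frac{19395 \sqrt{671284794138}}{8029}$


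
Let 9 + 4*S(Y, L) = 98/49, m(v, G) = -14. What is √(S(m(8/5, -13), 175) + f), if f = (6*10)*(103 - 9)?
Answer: √22553/2 ≈ 75.088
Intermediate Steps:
S(Y, L) = -7/4 (S(Y, L) = -9/4 + (98/49)/4 = -9/4 + (98*(1/49))/4 = -9/4 + (¼)*2 = -9/4 + ½ = -7/4)
f = 5640 (f = 60*94 = 5640)
√(S(m(8/5, -13), 175) + f) = √(-7/4 + 5640) = √(22553/4) = √22553/2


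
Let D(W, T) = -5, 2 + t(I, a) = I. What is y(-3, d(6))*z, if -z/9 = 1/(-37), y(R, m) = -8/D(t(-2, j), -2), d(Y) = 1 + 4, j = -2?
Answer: 72/185 ≈ 0.38919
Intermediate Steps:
t(I, a) = -2 + I
d(Y) = 5
y(R, m) = 8/5 (y(R, m) = -8/(-5) = -8*(-⅕) = 8/5)
z = 9/37 (z = -9/(-37) = -9*(-1/37) = 9/37 ≈ 0.24324)
y(-3, d(6))*z = (8/5)*(9/37) = 72/185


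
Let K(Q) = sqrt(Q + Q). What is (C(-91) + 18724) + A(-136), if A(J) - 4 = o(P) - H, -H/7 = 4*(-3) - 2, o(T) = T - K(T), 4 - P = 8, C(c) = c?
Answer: 18535 - 2*I*sqrt(2) ≈ 18535.0 - 2.8284*I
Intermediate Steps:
K(Q) = sqrt(2)*sqrt(Q) (K(Q) = sqrt(2*Q) = sqrt(2)*sqrt(Q))
P = -4 (P = 4 - 1*8 = 4 - 8 = -4)
o(T) = T - sqrt(2)*sqrt(T)
H = 98 (H = -7*(4*(-3) - 2) = -7*(-12 - 2) = -7*(-14) = 98)
A(J) = -98 - 2*I*sqrt(2) (A(J) = 4 + ((-4 - sqrt(2)*sqrt(-4)) - 1*98) = 4 + ((-4 - sqrt(2)*2*I) - 98) = 4 + ((-4 - 2*I*sqrt(2)) - 98) = 4 + (-102 - 2*I*sqrt(2)) = -98 - 2*I*sqrt(2))
(C(-91) + 18724) + A(-136) = (-91 + 18724) + (-98 - 2*I*sqrt(2)) = 18633 + (-98 - 2*I*sqrt(2)) = 18535 - 2*I*sqrt(2)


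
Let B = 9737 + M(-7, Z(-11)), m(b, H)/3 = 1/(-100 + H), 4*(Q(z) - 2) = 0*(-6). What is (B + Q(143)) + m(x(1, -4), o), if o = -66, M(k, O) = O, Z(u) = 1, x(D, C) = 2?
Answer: 1616837/166 ≈ 9740.0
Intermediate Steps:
Q(z) = 2 (Q(z) = 2 + (0*(-6))/4 = 2 + (¼)*0 = 2 + 0 = 2)
m(b, H) = 3/(-100 + H)
B = 9738 (B = 9737 + 1 = 9738)
(B + Q(143)) + m(x(1, -4), o) = (9738 + 2) + 3/(-100 - 66) = 9740 + 3/(-166) = 9740 + 3*(-1/166) = 9740 - 3/166 = 1616837/166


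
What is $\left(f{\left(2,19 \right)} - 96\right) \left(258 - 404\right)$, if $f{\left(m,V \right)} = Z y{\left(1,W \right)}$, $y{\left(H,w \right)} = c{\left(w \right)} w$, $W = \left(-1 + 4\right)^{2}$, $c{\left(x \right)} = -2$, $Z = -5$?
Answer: $876$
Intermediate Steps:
$W = 9$ ($W = 3^{2} = 9$)
$y{\left(H,w \right)} = - 2 w$
$f{\left(m,V \right)} = 90$ ($f{\left(m,V \right)} = - 5 \left(\left(-2\right) 9\right) = \left(-5\right) \left(-18\right) = 90$)
$\left(f{\left(2,19 \right)} - 96\right) \left(258 - 404\right) = \left(90 - 96\right) \left(258 - 404\right) = \left(-6\right) \left(-146\right) = 876$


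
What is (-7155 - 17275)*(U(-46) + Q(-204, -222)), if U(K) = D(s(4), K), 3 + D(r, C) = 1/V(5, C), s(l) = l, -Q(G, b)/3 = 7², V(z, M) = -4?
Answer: 7341215/2 ≈ 3.6706e+6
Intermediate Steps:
Q(G, b) = -147 (Q(G, b) = -3*7² = -3*49 = -147)
D(r, C) = -13/4 (D(r, C) = -3 + 1/(-4) = -3 - ¼ = -13/4)
U(K) = -13/4
(-7155 - 17275)*(U(-46) + Q(-204, -222)) = (-7155 - 17275)*(-13/4 - 147) = -24430*(-601/4) = 7341215/2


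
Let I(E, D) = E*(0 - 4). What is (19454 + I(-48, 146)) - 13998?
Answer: 5648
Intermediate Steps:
I(E, D) = -4*E (I(E, D) = E*(-4) = -4*E)
(19454 + I(-48, 146)) - 13998 = (19454 - 4*(-48)) - 13998 = (19454 + 192) - 13998 = 19646 - 13998 = 5648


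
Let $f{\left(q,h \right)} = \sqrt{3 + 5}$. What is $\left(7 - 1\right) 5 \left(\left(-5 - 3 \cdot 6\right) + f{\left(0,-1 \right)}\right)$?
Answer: $-690 + 60 \sqrt{2} \approx -605.15$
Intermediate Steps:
$f{\left(q,h \right)} = 2 \sqrt{2}$ ($f{\left(q,h \right)} = \sqrt{8} = 2 \sqrt{2}$)
$\left(7 - 1\right) 5 \left(\left(-5 - 3 \cdot 6\right) + f{\left(0,-1 \right)}\right) = \left(7 - 1\right) 5 \left(\left(-5 - 3 \cdot 6\right) + 2 \sqrt{2}\right) = \left(7 - 1\right) 5 \left(\left(-5 - 18\right) + 2 \sqrt{2}\right) = 6 \cdot 5 \left(\left(-5 - 18\right) + 2 \sqrt{2}\right) = 6 \cdot 5 \left(-23 + 2 \sqrt{2}\right) = 6 \left(-115 + 10 \sqrt{2}\right) = -690 + 60 \sqrt{2}$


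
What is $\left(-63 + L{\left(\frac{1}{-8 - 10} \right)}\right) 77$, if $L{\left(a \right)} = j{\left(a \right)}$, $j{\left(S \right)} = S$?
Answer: $- \frac{87395}{18} \approx -4855.3$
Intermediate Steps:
$L{\left(a \right)} = a$
$\left(-63 + L{\left(\frac{1}{-8 - 10} \right)}\right) 77 = \left(-63 + \frac{1}{-8 - 10}\right) 77 = \left(-63 + \frac{1}{-18}\right) 77 = \left(-63 - \frac{1}{18}\right) 77 = \left(- \frac{1135}{18}\right) 77 = - \frac{87395}{18}$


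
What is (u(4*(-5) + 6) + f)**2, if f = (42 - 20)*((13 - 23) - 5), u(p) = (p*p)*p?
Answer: 9449476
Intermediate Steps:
u(p) = p**3 (u(p) = p**2*p = p**3)
f = -330 (f = 22*(-10 - 5) = 22*(-15) = -330)
(u(4*(-5) + 6) + f)**2 = ((4*(-5) + 6)**3 - 330)**2 = ((-20 + 6)**3 - 330)**2 = ((-14)**3 - 330)**2 = (-2744 - 330)**2 = (-3074)**2 = 9449476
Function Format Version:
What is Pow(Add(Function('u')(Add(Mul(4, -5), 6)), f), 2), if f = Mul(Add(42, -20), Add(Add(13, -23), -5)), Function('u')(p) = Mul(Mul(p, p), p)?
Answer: 9449476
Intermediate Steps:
Function('u')(p) = Pow(p, 3) (Function('u')(p) = Mul(Pow(p, 2), p) = Pow(p, 3))
f = -330 (f = Mul(22, Add(-10, -5)) = Mul(22, -15) = -330)
Pow(Add(Function('u')(Add(Mul(4, -5), 6)), f), 2) = Pow(Add(Pow(Add(Mul(4, -5), 6), 3), -330), 2) = Pow(Add(Pow(Add(-20, 6), 3), -330), 2) = Pow(Add(Pow(-14, 3), -330), 2) = Pow(Add(-2744, -330), 2) = Pow(-3074, 2) = 9449476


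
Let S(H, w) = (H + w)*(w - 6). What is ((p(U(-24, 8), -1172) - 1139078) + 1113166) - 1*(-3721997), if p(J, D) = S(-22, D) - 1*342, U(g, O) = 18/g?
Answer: 5102275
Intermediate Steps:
S(H, w) = (-6 + w)*(H + w) (S(H, w) = (H + w)*(-6 + w) = (-6 + w)*(H + w))
p(J, D) = -210 + D² - 28*D (p(J, D) = (D² - 6*(-22) - 6*D - 22*D) - 1*342 = (D² + 132 - 6*D - 22*D) - 342 = (132 + D² - 28*D) - 342 = -210 + D² - 28*D)
((p(U(-24, 8), -1172) - 1139078) + 1113166) - 1*(-3721997) = (((-210 + (-1172)² - 28*(-1172)) - 1139078) + 1113166) - 1*(-3721997) = (((-210 + 1373584 + 32816) - 1139078) + 1113166) + 3721997 = ((1406190 - 1139078) + 1113166) + 3721997 = (267112 + 1113166) + 3721997 = 1380278 + 3721997 = 5102275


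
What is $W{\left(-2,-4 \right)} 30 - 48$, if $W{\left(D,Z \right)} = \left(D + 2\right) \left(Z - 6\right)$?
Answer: $-48$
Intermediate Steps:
$W{\left(D,Z \right)} = \left(-6 + Z\right) \left(2 + D\right)$ ($W{\left(D,Z \right)} = \left(2 + D\right) \left(-6 + Z\right) = \left(-6 + Z\right) \left(2 + D\right)$)
$W{\left(-2,-4 \right)} 30 - 48 = \left(-12 - -12 + 2 \left(-4\right) - -8\right) 30 - 48 = \left(-12 + 12 - 8 + 8\right) 30 - 48 = 0 \cdot 30 - 48 = 0 - 48 = -48$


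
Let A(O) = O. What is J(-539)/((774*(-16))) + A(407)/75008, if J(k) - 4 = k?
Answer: 1411549/29028096 ≈ 0.048627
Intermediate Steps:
J(k) = 4 + k
J(-539)/((774*(-16))) + A(407)/75008 = (4 - 539)/((774*(-16))) + 407/75008 = -535/(-12384) + 407*(1/75008) = -535*(-1/12384) + 407/75008 = 535/12384 + 407/75008 = 1411549/29028096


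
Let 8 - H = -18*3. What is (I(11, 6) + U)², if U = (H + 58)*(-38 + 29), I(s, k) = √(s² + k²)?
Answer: (1080 - √157)² ≈ 1.1395e+6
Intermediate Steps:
I(s, k) = √(k² + s²)
H = 62 (H = 8 - (-18)*3 = 8 - 1*(-54) = 8 + 54 = 62)
U = -1080 (U = (62 + 58)*(-38 + 29) = 120*(-9) = -1080)
(I(11, 6) + U)² = (√(6² + 11²) - 1080)² = (√(36 + 121) - 1080)² = (√157 - 1080)² = (-1080 + √157)²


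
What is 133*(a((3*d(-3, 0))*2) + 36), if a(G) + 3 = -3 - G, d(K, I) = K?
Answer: 6384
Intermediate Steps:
a(G) = -6 - G (a(G) = -3 + (-3 - G) = -6 - G)
133*(a((3*d(-3, 0))*2) + 36) = 133*((-6 - 3*(-3)*2) + 36) = 133*((-6 - (-9)*2) + 36) = 133*((-6 - 1*(-18)) + 36) = 133*((-6 + 18) + 36) = 133*(12 + 36) = 133*48 = 6384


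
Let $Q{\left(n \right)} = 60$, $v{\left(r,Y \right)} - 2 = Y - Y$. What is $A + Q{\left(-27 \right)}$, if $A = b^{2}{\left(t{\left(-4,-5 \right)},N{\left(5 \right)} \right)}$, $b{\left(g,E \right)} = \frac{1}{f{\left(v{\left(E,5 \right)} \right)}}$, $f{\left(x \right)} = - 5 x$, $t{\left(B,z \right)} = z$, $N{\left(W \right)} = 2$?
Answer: $\frac{6001}{100} \approx 60.01$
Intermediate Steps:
$v{\left(r,Y \right)} = 2$ ($v{\left(r,Y \right)} = 2 + \left(Y - Y\right) = 2 + 0 = 2$)
$b{\left(g,E \right)} = - \frac{1}{10}$ ($b{\left(g,E \right)} = \frac{1}{\left(-5\right) 2} = \frac{1}{-10} = - \frac{1}{10}$)
$A = \frac{1}{100}$ ($A = \left(- \frac{1}{10}\right)^{2} = \frac{1}{100} \approx 0.01$)
$A + Q{\left(-27 \right)} = \frac{1}{100} + 60 = \frac{6001}{100}$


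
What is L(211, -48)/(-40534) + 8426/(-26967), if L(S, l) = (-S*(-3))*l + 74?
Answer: 237915143/546540189 ≈ 0.43531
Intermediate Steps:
L(S, l) = 74 + 3*S*l (L(S, l) = (3*S)*l + 74 = 3*S*l + 74 = 74 + 3*S*l)
L(211, -48)/(-40534) + 8426/(-26967) = (74 + 3*211*(-48))/(-40534) + 8426/(-26967) = (74 - 30384)*(-1/40534) + 8426*(-1/26967) = -30310*(-1/40534) - 8426/26967 = 15155/20267 - 8426/26967 = 237915143/546540189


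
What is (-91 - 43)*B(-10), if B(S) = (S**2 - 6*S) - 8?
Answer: -20368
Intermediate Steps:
B(S) = -8 + S**2 - 6*S
(-91 - 43)*B(-10) = (-91 - 43)*(-8 + (-10)**2 - 6*(-10)) = -134*(-8 + 100 + 60) = -134*152 = -20368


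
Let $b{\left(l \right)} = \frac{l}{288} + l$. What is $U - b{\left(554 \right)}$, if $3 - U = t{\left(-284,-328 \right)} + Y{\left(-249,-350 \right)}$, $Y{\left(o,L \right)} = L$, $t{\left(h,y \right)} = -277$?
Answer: $\frac{10667}{144} \approx 74.076$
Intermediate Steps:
$b{\left(l \right)} = \frac{289 l}{288}$ ($b{\left(l \right)} = l \frac{1}{288} + l = \frac{l}{288} + l = \frac{289 l}{288}$)
$U = 630$ ($U = 3 - \left(-277 - 350\right) = 3 - -627 = 3 + 627 = 630$)
$U - b{\left(554 \right)} = 630 - \frac{289}{288} \cdot 554 = 630 - \frac{80053}{144} = \frac{10667}{144}$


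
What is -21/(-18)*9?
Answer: 21/2 ≈ 10.500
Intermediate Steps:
-21/(-18)*9 = -21*(-1/18)*9 = (7/6)*9 = 21/2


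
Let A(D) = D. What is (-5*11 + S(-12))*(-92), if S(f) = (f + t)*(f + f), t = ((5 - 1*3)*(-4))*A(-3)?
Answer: 31556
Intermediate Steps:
t = 24 (t = ((5 - 1*3)*(-4))*(-3) = ((5 - 3)*(-4))*(-3) = (2*(-4))*(-3) = -8*(-3) = 24)
S(f) = 2*f*(24 + f) (S(f) = (f + 24)*(f + f) = (24 + f)*(2*f) = 2*f*(24 + f))
(-5*11 + S(-12))*(-92) = (-5*11 + 2*(-12)*(24 - 12))*(-92) = (-55 + 2*(-12)*12)*(-92) = (-55 - 288)*(-92) = -343*(-92) = 31556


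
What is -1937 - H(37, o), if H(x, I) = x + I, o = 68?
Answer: -2042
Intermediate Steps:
H(x, I) = I + x
-1937 - H(37, o) = -1937 - (68 + 37) = -1937 - 1*105 = -1937 - 105 = -2042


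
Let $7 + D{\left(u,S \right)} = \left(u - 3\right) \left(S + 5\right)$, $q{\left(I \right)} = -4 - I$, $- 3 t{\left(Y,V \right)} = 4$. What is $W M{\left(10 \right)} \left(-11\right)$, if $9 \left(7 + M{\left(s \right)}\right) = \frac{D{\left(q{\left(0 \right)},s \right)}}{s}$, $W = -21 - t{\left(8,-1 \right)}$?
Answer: $- \frac{240779}{135} \approx -1783.5$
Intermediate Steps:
$t{\left(Y,V \right)} = - \frac{4}{3}$ ($t{\left(Y,V \right)} = \left(- \frac{1}{3}\right) 4 = - \frac{4}{3}$)
$D{\left(u,S \right)} = -7 + \left(-3 + u\right) \left(5 + S\right)$ ($D{\left(u,S \right)} = -7 + \left(u - 3\right) \left(S + 5\right) = -7 + \left(-3 + u\right) \left(5 + S\right)$)
$W = - \frac{59}{3}$ ($W = -21 - - \frac{4}{3} = -21 + \frac{4}{3} = - \frac{59}{3} \approx -19.667$)
$M{\left(s \right)} = -7 + \frac{-42 - 7 s}{9 s}$ ($M{\left(s \right)} = -7 + \frac{\left(-22 - 3 s + 5 \left(-4 - 0\right) + s \left(-4 - 0\right)\right) \frac{1}{s}}{9} = -7 + \frac{\left(-22 - 3 s + 5 \left(-4 + 0\right) + s \left(-4 + 0\right)\right) \frac{1}{s}}{9} = -7 + \frac{\left(-22 - 3 s + 5 \left(-4\right) + s \left(-4\right)\right) \frac{1}{s}}{9} = -7 + \frac{\left(-22 - 3 s - 20 - 4 s\right) \frac{1}{s}}{9} = -7 + \frac{\left(-42 - 7 s\right) \frac{1}{s}}{9} = -7 + \frac{\frac{1}{s} \left(-42 - 7 s\right)}{9} = -7 + \frac{-42 - 7 s}{9 s}$)
$W M{\left(10 \right)} \left(-11\right) = - \frac{59 \frac{14 \left(-3 - 50\right)}{9 \cdot 10}}{3} \left(-11\right) = - \frac{59 \cdot \frac{14}{9} \cdot \frac{1}{10} \left(-3 - 50\right)}{3} \left(-11\right) = - \frac{59 \cdot \frac{14}{9} \cdot \frac{1}{10} \left(-53\right)}{3} \left(-11\right) = \left(- \frac{59}{3}\right) \left(- \frac{371}{45}\right) \left(-11\right) = \frac{21889}{135} \left(-11\right) = - \frac{240779}{135}$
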